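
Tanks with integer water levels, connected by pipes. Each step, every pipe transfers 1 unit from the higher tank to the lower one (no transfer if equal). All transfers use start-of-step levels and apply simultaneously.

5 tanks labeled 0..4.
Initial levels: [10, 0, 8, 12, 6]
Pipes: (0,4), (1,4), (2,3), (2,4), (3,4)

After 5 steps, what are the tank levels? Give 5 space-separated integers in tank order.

Answer: 8 5 8 8 7

Derivation:
Step 1: flows [0->4,4->1,3->2,2->4,3->4] -> levels [9 1 8 10 8]
Step 2: flows [0->4,4->1,3->2,2=4,3->4] -> levels [8 2 9 8 9]
Step 3: flows [4->0,4->1,2->3,2=4,4->3] -> levels [9 3 8 10 6]
Step 4: flows [0->4,4->1,3->2,2->4,3->4] -> levels [8 4 8 8 8]
Step 5: flows [0=4,4->1,2=3,2=4,3=4] -> levels [8 5 8 8 7]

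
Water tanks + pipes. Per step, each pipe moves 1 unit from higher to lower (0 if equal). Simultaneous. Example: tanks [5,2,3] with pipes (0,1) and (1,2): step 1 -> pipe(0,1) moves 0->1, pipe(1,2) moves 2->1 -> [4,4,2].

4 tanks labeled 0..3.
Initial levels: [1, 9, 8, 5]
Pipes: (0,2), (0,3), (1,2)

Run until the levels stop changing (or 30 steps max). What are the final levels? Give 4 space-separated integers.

Answer: 5 5 7 6

Derivation:
Step 1: flows [2->0,3->0,1->2] -> levels [3 8 8 4]
Step 2: flows [2->0,3->0,1=2] -> levels [5 8 7 3]
Step 3: flows [2->0,0->3,1->2] -> levels [5 7 7 4]
Step 4: flows [2->0,0->3,1=2] -> levels [5 7 6 5]
Step 5: flows [2->0,0=3,1->2] -> levels [6 6 6 5]
Step 6: flows [0=2,0->3,1=2] -> levels [5 6 6 6]
Step 7: flows [2->0,3->0,1=2] -> levels [7 6 5 5]
Step 8: flows [0->2,0->3,1->2] -> levels [5 5 7 6]
Step 9: flows [2->0,3->0,2->1] -> levels [7 6 5 5]
  -> period-2 cycle: step 9 state = step 7 state; never stabilizes
  -> state at step 30: (30-7) mod 2 = 1, same as step 8 -> [5 5 7 6]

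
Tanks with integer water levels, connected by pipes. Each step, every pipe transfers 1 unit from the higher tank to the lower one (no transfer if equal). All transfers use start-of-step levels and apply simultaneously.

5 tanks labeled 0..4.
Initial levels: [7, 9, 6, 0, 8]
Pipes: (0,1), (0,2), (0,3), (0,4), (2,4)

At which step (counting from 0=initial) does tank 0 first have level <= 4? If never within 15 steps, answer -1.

Step 1: flows [1->0,0->2,0->3,4->0,4->2] -> levels [7 8 8 1 6]
Step 2: flows [1->0,2->0,0->3,0->4,2->4] -> levels [7 7 6 2 8]
Step 3: flows [0=1,0->2,0->3,4->0,4->2] -> levels [6 7 8 3 6]
Step 4: flows [1->0,2->0,0->3,0=4,2->4] -> levels [7 6 6 4 7]
Step 5: flows [0->1,0->2,0->3,0=4,4->2] -> levels [4 7 8 5 6]
Tank 0 first reaches <=4 at step 5

Answer: 5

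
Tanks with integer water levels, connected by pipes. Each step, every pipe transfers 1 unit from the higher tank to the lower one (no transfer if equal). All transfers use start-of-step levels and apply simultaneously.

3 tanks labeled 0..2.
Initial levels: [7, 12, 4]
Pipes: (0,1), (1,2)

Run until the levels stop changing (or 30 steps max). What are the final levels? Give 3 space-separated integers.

Answer: 8 7 8

Derivation:
Step 1: flows [1->0,1->2] -> levels [8 10 5]
Step 2: flows [1->0,1->2] -> levels [9 8 6]
Step 3: flows [0->1,1->2] -> levels [8 8 7]
Step 4: flows [0=1,1->2] -> levels [8 7 8]
Step 5: flows [0->1,2->1] -> levels [7 9 7]
Step 6: flows [1->0,1->2] -> levels [8 7 8]
  -> period-2 cycle: step 6 state = step 4 state; never stabilizes
  -> state at step 30: (30-4) mod 2 = 0, same as step 4 -> [8 7 8]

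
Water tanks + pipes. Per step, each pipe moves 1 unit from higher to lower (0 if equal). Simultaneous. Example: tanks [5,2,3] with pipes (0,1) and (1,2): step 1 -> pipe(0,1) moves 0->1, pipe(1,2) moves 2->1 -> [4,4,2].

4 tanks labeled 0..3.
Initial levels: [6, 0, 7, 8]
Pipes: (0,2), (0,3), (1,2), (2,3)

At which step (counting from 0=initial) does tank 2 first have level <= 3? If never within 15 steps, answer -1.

Step 1: flows [2->0,3->0,2->1,3->2] -> levels [8 1 6 6]
Step 2: flows [0->2,0->3,2->1,2=3] -> levels [6 2 6 7]
Step 3: flows [0=2,3->0,2->1,3->2] -> levels [7 3 6 5]
Step 4: flows [0->2,0->3,2->1,2->3] -> levels [5 4 5 7]
Step 5: flows [0=2,3->0,2->1,3->2] -> levels [6 5 5 5]
Step 6: flows [0->2,0->3,1=2,2=3] -> levels [4 5 6 6]
Step 7: flows [2->0,3->0,2->1,2=3] -> levels [6 6 4 5]
Step 8: flows [0->2,0->3,1->2,3->2] -> levels [4 5 7 5]
Step 9: flows [2->0,3->0,2->1,2->3] -> levels [6 6 4 5]
  -> period-2 cycle (repeats step 7); tank 2 never drops to <=3
Tank 2 never reaches <=3 within 15 steps

Answer: -1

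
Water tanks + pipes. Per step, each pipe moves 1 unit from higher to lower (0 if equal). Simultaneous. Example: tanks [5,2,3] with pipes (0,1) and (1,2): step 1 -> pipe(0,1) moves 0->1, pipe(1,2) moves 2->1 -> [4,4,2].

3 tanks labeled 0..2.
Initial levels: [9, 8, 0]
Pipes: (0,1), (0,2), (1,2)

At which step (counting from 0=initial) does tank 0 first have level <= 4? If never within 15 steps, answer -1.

Answer: -1

Derivation:
Step 1: flows [0->1,0->2,1->2] -> levels [7 8 2]
Step 2: flows [1->0,0->2,1->2] -> levels [7 6 4]
Step 3: flows [0->1,0->2,1->2] -> levels [5 6 6]
Step 4: flows [1->0,2->0,1=2] -> levels [7 5 5]
Step 5: flows [0->1,0->2,1=2] -> levels [5 6 6]
  -> period-2 cycle (repeats step 3); tank 0 never drops to <=4
Tank 0 never reaches <=4 within 15 steps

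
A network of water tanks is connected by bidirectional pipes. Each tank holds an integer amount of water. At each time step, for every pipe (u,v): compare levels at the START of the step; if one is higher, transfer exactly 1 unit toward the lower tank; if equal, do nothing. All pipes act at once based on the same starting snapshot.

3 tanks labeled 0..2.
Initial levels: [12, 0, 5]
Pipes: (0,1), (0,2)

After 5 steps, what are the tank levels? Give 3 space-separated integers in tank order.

Step 1: flows [0->1,0->2] -> levels [10 1 6]
Step 2: flows [0->1,0->2] -> levels [8 2 7]
Step 3: flows [0->1,0->2] -> levels [6 3 8]
Step 4: flows [0->1,2->0] -> levels [6 4 7]
Step 5: flows [0->1,2->0] -> levels [6 5 6]

Answer: 6 5 6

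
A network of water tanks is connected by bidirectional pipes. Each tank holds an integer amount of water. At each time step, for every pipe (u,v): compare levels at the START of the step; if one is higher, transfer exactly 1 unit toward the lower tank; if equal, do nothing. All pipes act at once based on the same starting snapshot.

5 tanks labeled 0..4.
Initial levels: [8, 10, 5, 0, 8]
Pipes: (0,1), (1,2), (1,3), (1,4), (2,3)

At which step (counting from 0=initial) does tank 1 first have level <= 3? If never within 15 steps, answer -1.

Step 1: flows [1->0,1->2,1->3,1->4,2->3] -> levels [9 6 5 2 9]
Step 2: flows [0->1,1->2,1->3,4->1,2->3] -> levels [8 6 5 4 8]
Step 3: flows [0->1,1->2,1->3,4->1,2->3] -> levels [7 6 5 6 7]
Step 4: flows [0->1,1->2,1=3,4->1,3->2] -> levels [6 7 7 5 6]
Step 5: flows [1->0,1=2,1->3,1->4,2->3] -> levels [7 4 6 7 7]
Step 6: flows [0->1,2->1,3->1,4->1,3->2] -> levels [6 8 6 5 6]
Step 7: flows [1->0,1->2,1->3,1->4,2->3] -> levels [7 4 6 7 7]
  -> period-2 cycle (repeats step 5); tank 1 never drops to <=3
Tank 1 never reaches <=3 within 15 steps

Answer: -1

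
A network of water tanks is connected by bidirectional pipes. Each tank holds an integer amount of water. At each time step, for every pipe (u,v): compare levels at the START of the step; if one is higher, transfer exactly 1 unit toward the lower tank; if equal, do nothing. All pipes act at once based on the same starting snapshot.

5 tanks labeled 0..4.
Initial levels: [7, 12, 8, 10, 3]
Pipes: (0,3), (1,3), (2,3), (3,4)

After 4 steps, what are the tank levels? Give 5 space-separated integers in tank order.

Answer: 8 8 8 9 7

Derivation:
Step 1: flows [3->0,1->3,3->2,3->4] -> levels [8 11 9 8 4]
Step 2: flows [0=3,1->3,2->3,3->4] -> levels [8 10 8 9 5]
Step 3: flows [3->0,1->3,3->2,3->4] -> levels [9 9 9 7 6]
Step 4: flows [0->3,1->3,2->3,3->4] -> levels [8 8 8 9 7]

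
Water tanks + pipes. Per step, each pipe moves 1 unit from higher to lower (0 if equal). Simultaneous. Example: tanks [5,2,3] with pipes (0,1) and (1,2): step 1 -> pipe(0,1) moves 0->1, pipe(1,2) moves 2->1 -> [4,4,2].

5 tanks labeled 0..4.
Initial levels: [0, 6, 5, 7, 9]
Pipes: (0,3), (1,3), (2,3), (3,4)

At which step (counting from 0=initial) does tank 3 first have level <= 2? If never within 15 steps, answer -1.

Answer: -1

Derivation:
Step 1: flows [3->0,3->1,3->2,4->3] -> levels [1 7 6 5 8]
Step 2: flows [3->0,1->3,2->3,4->3] -> levels [2 6 5 7 7]
Step 3: flows [3->0,3->1,3->2,3=4] -> levels [3 7 6 4 7]
Step 4: flows [3->0,1->3,2->3,4->3] -> levels [4 6 5 6 6]
Step 5: flows [3->0,1=3,3->2,3=4] -> levels [5 6 6 4 6]
Step 6: flows [0->3,1->3,2->3,4->3] -> levels [4 5 5 8 5]
Step 7: flows [3->0,3->1,3->2,3->4] -> levels [5 6 6 4 6]
  -> period-2 cycle (repeats step 5); tank 3 never drops to <=2
Tank 3 never reaches <=2 within 15 steps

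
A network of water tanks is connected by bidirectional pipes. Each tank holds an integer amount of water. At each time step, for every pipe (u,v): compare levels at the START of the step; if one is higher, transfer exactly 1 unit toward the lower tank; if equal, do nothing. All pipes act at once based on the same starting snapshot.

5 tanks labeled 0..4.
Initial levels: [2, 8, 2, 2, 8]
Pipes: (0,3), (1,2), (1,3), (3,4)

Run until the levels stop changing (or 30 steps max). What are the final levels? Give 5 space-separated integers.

Step 1: flows [0=3,1->2,1->3,4->3] -> levels [2 6 3 4 7]
Step 2: flows [3->0,1->2,1->3,4->3] -> levels [3 4 4 5 6]
Step 3: flows [3->0,1=2,3->1,4->3] -> levels [4 5 4 4 5]
Step 4: flows [0=3,1->2,1->3,4->3] -> levels [4 3 5 6 4]
Step 5: flows [3->0,2->1,3->1,3->4] -> levels [5 5 4 3 5]
Step 6: flows [0->3,1->2,1->3,4->3] -> levels [4 3 5 6 4]
  -> period-2 cycle: step 6 state = step 4 state; never stabilizes
  -> state at step 30: (30-4) mod 2 = 0, same as step 4 -> [4 3 5 6 4]

Answer: 4 3 5 6 4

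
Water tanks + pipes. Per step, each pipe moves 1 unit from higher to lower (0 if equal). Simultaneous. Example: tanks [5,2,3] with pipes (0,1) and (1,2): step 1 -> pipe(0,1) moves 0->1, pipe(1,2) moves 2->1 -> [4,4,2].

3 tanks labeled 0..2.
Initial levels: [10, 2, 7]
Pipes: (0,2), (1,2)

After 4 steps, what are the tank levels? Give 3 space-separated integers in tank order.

Step 1: flows [0->2,2->1] -> levels [9 3 7]
Step 2: flows [0->2,2->1] -> levels [8 4 7]
Step 3: flows [0->2,2->1] -> levels [7 5 7]
Step 4: flows [0=2,2->1] -> levels [7 6 6]

Answer: 7 6 6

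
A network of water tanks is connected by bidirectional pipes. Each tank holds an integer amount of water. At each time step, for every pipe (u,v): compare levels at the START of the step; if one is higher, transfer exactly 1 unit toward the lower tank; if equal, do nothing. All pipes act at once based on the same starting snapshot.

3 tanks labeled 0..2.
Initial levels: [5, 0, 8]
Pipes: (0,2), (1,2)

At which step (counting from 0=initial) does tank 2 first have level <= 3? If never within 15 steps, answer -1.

Answer: 6

Derivation:
Step 1: flows [2->0,2->1] -> levels [6 1 6]
Step 2: flows [0=2,2->1] -> levels [6 2 5]
Step 3: flows [0->2,2->1] -> levels [5 3 5]
Step 4: flows [0=2,2->1] -> levels [5 4 4]
Step 5: flows [0->2,1=2] -> levels [4 4 5]
Step 6: flows [2->0,2->1] -> levels [5 5 3]
Tank 2 first reaches <=3 at step 6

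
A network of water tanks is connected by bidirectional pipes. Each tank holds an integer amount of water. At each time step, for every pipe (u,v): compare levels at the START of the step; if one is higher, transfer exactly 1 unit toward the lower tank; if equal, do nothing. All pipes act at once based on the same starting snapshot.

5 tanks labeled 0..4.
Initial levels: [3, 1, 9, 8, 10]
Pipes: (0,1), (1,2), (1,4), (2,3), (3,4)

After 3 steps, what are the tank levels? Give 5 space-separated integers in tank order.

Step 1: flows [0->1,2->1,4->1,2->3,4->3] -> levels [2 4 7 10 8]
Step 2: flows [1->0,2->1,4->1,3->2,3->4] -> levels [3 5 7 8 8]
Step 3: flows [1->0,2->1,4->1,3->2,3=4] -> levels [4 6 7 7 7]

Answer: 4 6 7 7 7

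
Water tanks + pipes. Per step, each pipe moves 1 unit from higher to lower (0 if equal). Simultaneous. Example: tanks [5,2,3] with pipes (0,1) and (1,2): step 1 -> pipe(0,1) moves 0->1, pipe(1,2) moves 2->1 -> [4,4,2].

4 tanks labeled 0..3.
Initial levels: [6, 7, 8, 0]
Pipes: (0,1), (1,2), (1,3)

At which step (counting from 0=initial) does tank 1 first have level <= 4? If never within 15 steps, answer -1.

Step 1: flows [1->0,2->1,1->3] -> levels [7 6 7 1]
Step 2: flows [0->1,2->1,1->3] -> levels [6 7 6 2]
Step 3: flows [1->0,1->2,1->3] -> levels [7 4 7 3]
Tank 1 first reaches <=4 at step 3

Answer: 3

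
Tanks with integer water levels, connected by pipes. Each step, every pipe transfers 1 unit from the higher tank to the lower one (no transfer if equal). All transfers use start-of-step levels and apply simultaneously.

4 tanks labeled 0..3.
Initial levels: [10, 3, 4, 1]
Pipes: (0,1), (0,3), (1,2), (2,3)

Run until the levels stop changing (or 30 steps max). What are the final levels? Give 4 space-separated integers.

Step 1: flows [0->1,0->3,2->1,2->3] -> levels [8 5 2 3]
Step 2: flows [0->1,0->3,1->2,3->2] -> levels [6 5 4 3]
Step 3: flows [0->1,0->3,1->2,2->3] -> levels [4 5 4 5]
Step 4: flows [1->0,3->0,1->2,3->2] -> levels [6 3 6 3]
Step 5: flows [0->1,0->3,2->1,2->3] -> levels [4 5 4 5]
  -> period-2 cycle: step 5 state = step 3 state; never stabilizes
  -> state at step 30: (30-3) mod 2 = 1, same as step 4 -> [6 3 6 3]

Answer: 6 3 6 3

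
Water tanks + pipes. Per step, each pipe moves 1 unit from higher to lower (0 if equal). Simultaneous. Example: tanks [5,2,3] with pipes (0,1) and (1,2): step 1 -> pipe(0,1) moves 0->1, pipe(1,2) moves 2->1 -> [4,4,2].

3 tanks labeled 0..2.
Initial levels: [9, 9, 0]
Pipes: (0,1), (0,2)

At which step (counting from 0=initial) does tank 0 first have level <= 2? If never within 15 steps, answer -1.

Step 1: flows [0=1,0->2] -> levels [8 9 1]
Step 2: flows [1->0,0->2] -> levels [8 8 2]
Step 3: flows [0=1,0->2] -> levels [7 8 3]
Step 4: flows [1->0,0->2] -> levels [7 7 4]
Step 5: flows [0=1,0->2] -> levels [6 7 5]
Step 6: flows [1->0,0->2] -> levels [6 6 6]
Step 7: flows [0=1,0=2] -> levels [6 6 6]
  -> stable; tank 0 stays at 6 > 2
Tank 0 never reaches <=2 within 15 steps

Answer: -1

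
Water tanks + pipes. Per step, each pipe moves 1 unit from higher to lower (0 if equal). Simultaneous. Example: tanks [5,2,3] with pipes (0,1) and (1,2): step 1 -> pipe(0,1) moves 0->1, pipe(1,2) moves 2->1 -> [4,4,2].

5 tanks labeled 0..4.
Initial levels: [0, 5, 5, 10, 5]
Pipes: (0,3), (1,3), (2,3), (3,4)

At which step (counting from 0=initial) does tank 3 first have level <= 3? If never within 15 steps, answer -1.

Answer: 4

Derivation:
Step 1: flows [3->0,3->1,3->2,3->4] -> levels [1 6 6 6 6]
Step 2: flows [3->0,1=3,2=3,3=4] -> levels [2 6 6 5 6]
Step 3: flows [3->0,1->3,2->3,4->3] -> levels [3 5 5 7 5]
Step 4: flows [3->0,3->1,3->2,3->4] -> levels [4 6 6 3 6]
Tank 3 first reaches <=3 at step 4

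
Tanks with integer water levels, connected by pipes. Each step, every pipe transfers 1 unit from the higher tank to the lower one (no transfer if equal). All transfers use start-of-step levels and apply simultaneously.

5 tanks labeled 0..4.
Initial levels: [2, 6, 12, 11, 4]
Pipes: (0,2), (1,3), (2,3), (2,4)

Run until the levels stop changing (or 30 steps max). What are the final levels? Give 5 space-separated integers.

Answer: 7 7 5 9 7

Derivation:
Step 1: flows [2->0,3->1,2->3,2->4] -> levels [3 7 9 11 5]
Step 2: flows [2->0,3->1,3->2,2->4] -> levels [4 8 8 9 6]
Step 3: flows [2->0,3->1,3->2,2->4] -> levels [5 9 7 7 7]
Step 4: flows [2->0,1->3,2=3,2=4] -> levels [6 8 6 8 7]
Step 5: flows [0=2,1=3,3->2,4->2] -> levels [6 8 8 7 6]
Step 6: flows [2->0,1->3,2->3,2->4] -> levels [7 7 5 9 7]
Step 7: flows [0->2,3->1,3->2,4->2] -> levels [6 8 8 7 6]
  -> period-2 cycle: step 7 state = step 5 state; never stabilizes
  -> state at step 30: (30-5) mod 2 = 1, same as step 6 -> [7 7 5 9 7]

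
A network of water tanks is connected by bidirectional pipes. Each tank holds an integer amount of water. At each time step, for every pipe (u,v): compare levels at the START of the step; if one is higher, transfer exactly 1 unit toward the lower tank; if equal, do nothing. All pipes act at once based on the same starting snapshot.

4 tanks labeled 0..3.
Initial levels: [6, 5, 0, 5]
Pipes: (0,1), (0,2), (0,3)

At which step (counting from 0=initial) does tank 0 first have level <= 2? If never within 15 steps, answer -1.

Step 1: flows [0->1,0->2,0->3] -> levels [3 6 1 6]
Step 2: flows [1->0,0->2,3->0] -> levels [4 5 2 5]
Step 3: flows [1->0,0->2,3->0] -> levels [5 4 3 4]
Step 4: flows [0->1,0->2,0->3] -> levels [2 5 4 5]
Tank 0 first reaches <=2 at step 4

Answer: 4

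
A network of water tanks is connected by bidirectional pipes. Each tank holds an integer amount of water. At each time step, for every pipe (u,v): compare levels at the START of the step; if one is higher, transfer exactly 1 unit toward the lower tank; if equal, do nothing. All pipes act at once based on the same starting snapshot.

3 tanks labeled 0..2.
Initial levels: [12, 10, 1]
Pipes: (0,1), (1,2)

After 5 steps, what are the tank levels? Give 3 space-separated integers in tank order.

Answer: 9 8 6

Derivation:
Step 1: flows [0->1,1->2] -> levels [11 10 2]
Step 2: flows [0->1,1->2] -> levels [10 10 3]
Step 3: flows [0=1,1->2] -> levels [10 9 4]
Step 4: flows [0->1,1->2] -> levels [9 9 5]
Step 5: flows [0=1,1->2] -> levels [9 8 6]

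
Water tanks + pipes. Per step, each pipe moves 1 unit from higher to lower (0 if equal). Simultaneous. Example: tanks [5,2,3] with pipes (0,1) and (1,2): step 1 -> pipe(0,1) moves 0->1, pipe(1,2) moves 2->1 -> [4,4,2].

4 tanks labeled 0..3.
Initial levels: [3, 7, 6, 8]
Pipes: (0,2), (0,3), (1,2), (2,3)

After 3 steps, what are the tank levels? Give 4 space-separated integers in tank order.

Answer: 5 6 7 6

Derivation:
Step 1: flows [2->0,3->0,1->2,3->2] -> levels [5 6 7 6]
Step 2: flows [2->0,3->0,2->1,2->3] -> levels [7 7 4 6]
Step 3: flows [0->2,0->3,1->2,3->2] -> levels [5 6 7 6]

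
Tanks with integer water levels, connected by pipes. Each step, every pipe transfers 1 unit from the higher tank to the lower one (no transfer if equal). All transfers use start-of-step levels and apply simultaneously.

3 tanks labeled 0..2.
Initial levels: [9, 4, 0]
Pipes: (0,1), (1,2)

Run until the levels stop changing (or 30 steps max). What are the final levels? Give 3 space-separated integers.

Answer: 5 3 5

Derivation:
Step 1: flows [0->1,1->2] -> levels [8 4 1]
Step 2: flows [0->1,1->2] -> levels [7 4 2]
Step 3: flows [0->1,1->2] -> levels [6 4 3]
Step 4: flows [0->1,1->2] -> levels [5 4 4]
Step 5: flows [0->1,1=2] -> levels [4 5 4]
Step 6: flows [1->0,1->2] -> levels [5 3 5]
Step 7: flows [0->1,2->1] -> levels [4 5 4]
  -> period-2 cycle: step 7 state = step 5 state; never stabilizes
  -> state at step 30: (30-5) mod 2 = 1, same as step 6 -> [5 3 5]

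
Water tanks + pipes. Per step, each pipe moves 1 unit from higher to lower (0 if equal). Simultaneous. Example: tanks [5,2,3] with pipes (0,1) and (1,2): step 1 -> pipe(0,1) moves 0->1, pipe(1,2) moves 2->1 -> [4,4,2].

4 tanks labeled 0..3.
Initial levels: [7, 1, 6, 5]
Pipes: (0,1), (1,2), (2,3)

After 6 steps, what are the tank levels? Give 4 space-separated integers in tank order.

Answer: 4 6 4 5

Derivation:
Step 1: flows [0->1,2->1,2->3] -> levels [6 3 4 6]
Step 2: flows [0->1,2->1,3->2] -> levels [5 5 4 5]
Step 3: flows [0=1,1->2,3->2] -> levels [5 4 6 4]
Step 4: flows [0->1,2->1,2->3] -> levels [4 6 4 5]
Step 5: flows [1->0,1->2,3->2] -> levels [5 4 6 4]
  -> period-2 cycle: step 5 state = step 3 state
  -> state at step 6: (6-3) mod 2 = 1, same as step 4 -> [4 6 4 5]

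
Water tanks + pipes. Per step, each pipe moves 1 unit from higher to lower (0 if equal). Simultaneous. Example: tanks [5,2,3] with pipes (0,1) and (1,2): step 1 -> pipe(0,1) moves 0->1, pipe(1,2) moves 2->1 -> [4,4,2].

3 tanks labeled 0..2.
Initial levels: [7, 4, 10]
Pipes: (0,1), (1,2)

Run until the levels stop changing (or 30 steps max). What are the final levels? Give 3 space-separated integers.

Answer: 7 7 7

Derivation:
Step 1: flows [0->1,2->1] -> levels [6 6 9]
Step 2: flows [0=1,2->1] -> levels [6 7 8]
Step 3: flows [1->0,2->1] -> levels [7 7 7]
Step 4: flows [0=1,1=2] -> levels [7 7 7]
  -> stable (no change)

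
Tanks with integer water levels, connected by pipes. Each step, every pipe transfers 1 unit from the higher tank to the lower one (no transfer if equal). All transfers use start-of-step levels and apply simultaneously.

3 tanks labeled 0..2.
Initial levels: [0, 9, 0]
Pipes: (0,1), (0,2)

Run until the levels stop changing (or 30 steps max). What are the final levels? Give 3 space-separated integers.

Answer: 3 3 3

Derivation:
Step 1: flows [1->0,0=2] -> levels [1 8 0]
Step 2: flows [1->0,0->2] -> levels [1 7 1]
Step 3: flows [1->0,0=2] -> levels [2 6 1]
Step 4: flows [1->0,0->2] -> levels [2 5 2]
Step 5: flows [1->0,0=2] -> levels [3 4 2]
Step 6: flows [1->0,0->2] -> levels [3 3 3]
Step 7: flows [0=1,0=2] -> levels [3 3 3]
  -> stable (no change)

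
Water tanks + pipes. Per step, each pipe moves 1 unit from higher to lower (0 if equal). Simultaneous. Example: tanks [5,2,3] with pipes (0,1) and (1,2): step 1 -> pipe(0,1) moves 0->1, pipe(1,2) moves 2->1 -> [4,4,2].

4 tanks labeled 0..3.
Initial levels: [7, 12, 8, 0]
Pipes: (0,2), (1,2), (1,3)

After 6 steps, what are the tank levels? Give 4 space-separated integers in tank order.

Answer: 8 6 7 6

Derivation:
Step 1: flows [2->0,1->2,1->3] -> levels [8 10 8 1]
Step 2: flows [0=2,1->2,1->3] -> levels [8 8 9 2]
Step 3: flows [2->0,2->1,1->3] -> levels [9 8 7 3]
Step 4: flows [0->2,1->2,1->3] -> levels [8 6 9 4]
Step 5: flows [2->0,2->1,1->3] -> levels [9 6 7 5]
Step 6: flows [0->2,2->1,1->3] -> levels [8 6 7 6]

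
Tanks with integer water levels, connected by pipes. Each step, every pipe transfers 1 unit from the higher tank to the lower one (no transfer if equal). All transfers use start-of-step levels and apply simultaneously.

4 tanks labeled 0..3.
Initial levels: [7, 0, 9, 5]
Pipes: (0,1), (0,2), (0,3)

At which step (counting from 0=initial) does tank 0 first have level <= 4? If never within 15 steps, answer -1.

Answer: 6

Derivation:
Step 1: flows [0->1,2->0,0->3] -> levels [6 1 8 6]
Step 2: flows [0->1,2->0,0=3] -> levels [6 2 7 6]
Step 3: flows [0->1,2->0,0=3] -> levels [6 3 6 6]
Step 4: flows [0->1,0=2,0=3] -> levels [5 4 6 6]
Step 5: flows [0->1,2->0,3->0] -> levels [6 5 5 5]
Step 6: flows [0->1,0->2,0->3] -> levels [3 6 6 6]
Tank 0 first reaches <=4 at step 6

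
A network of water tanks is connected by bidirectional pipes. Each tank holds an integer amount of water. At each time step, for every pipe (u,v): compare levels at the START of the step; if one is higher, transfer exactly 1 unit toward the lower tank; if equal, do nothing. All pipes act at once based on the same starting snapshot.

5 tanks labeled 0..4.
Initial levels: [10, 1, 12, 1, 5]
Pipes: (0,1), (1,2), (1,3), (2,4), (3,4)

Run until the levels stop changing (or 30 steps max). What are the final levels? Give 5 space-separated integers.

Step 1: flows [0->1,2->1,1=3,2->4,4->3] -> levels [9 3 10 2 5]
Step 2: flows [0->1,2->1,1->3,2->4,4->3] -> levels [8 4 8 4 5]
Step 3: flows [0->1,2->1,1=3,2->4,4->3] -> levels [7 6 6 5 5]
Step 4: flows [0->1,1=2,1->3,2->4,3=4] -> levels [6 6 5 6 6]
Step 5: flows [0=1,1->2,1=3,4->2,3=4] -> levels [6 5 7 6 5]
Step 6: flows [0->1,2->1,3->1,2->4,3->4] -> levels [5 8 5 4 7]
Step 7: flows [1->0,1->2,1->3,4->2,4->3] -> levels [6 5 7 6 5]
  -> period-2 cycle: step 7 state = step 5 state; never stabilizes
  -> state at step 30: (30-5) mod 2 = 1, same as step 6 -> [5 8 5 4 7]

Answer: 5 8 5 4 7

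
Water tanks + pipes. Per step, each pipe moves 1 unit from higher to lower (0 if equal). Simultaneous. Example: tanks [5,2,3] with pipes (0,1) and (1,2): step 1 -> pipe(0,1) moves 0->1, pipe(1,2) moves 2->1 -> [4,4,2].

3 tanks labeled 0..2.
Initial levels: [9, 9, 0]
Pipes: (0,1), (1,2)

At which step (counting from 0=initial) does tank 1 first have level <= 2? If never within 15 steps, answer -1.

Answer: -1

Derivation:
Step 1: flows [0=1,1->2] -> levels [9 8 1]
Step 2: flows [0->1,1->2] -> levels [8 8 2]
Step 3: flows [0=1,1->2] -> levels [8 7 3]
Step 4: flows [0->1,1->2] -> levels [7 7 4]
Step 5: flows [0=1,1->2] -> levels [7 6 5]
Step 6: flows [0->1,1->2] -> levels [6 6 6]
Step 7: flows [0=1,1=2] -> levels [6 6 6]
  -> stable; tank 1 stays at 6 > 2
Tank 1 never reaches <=2 within 15 steps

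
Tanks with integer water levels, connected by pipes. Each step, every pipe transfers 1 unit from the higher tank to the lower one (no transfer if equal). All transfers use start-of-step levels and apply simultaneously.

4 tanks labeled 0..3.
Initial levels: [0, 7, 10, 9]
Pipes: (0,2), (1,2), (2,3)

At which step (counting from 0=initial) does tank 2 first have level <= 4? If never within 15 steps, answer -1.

Step 1: flows [2->0,2->1,2->3] -> levels [1 8 7 10]
Step 2: flows [2->0,1->2,3->2] -> levels [2 7 8 9]
Step 3: flows [2->0,2->1,3->2] -> levels [3 8 7 8]
Step 4: flows [2->0,1->2,3->2] -> levels [4 7 8 7]
Step 5: flows [2->0,2->1,2->3] -> levels [5 8 5 8]
Step 6: flows [0=2,1->2,3->2] -> levels [5 7 7 7]
Step 7: flows [2->0,1=2,2=3] -> levels [6 7 6 7]
Step 8: flows [0=2,1->2,3->2] -> levels [6 6 8 6]
Step 9: flows [2->0,2->1,2->3] -> levels [7 7 5 7]
Step 10: flows [0->2,1->2,3->2] -> levels [6 6 8 6]
  -> period-2 cycle (repeats step 8); tank 2 never drops to <=4
Tank 2 never reaches <=4 within 15 steps

Answer: -1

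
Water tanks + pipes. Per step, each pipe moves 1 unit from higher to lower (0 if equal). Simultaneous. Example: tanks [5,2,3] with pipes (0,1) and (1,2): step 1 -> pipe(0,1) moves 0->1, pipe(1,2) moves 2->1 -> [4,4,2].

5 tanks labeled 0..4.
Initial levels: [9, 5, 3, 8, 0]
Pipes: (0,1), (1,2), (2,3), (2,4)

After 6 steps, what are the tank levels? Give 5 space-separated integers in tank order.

Step 1: flows [0->1,1->2,3->2,2->4] -> levels [8 5 4 7 1]
Step 2: flows [0->1,1->2,3->2,2->4] -> levels [7 5 5 6 2]
Step 3: flows [0->1,1=2,3->2,2->4] -> levels [6 6 5 5 3]
Step 4: flows [0=1,1->2,2=3,2->4] -> levels [6 5 5 5 4]
Step 5: flows [0->1,1=2,2=3,2->4] -> levels [5 6 4 5 5]
Step 6: flows [1->0,1->2,3->2,4->2] -> levels [6 4 7 4 4]

Answer: 6 4 7 4 4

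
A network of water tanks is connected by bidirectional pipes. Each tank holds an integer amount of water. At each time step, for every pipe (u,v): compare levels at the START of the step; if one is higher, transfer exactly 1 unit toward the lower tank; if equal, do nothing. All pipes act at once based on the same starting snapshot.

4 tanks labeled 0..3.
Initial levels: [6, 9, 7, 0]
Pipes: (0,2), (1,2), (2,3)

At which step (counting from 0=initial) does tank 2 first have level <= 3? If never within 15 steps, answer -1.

Step 1: flows [2->0,1->2,2->3] -> levels [7 8 6 1]
Step 2: flows [0->2,1->2,2->3] -> levels [6 7 7 2]
Step 3: flows [2->0,1=2,2->3] -> levels [7 7 5 3]
Step 4: flows [0->2,1->2,2->3] -> levels [6 6 6 4]
Step 5: flows [0=2,1=2,2->3] -> levels [6 6 5 5]
Step 6: flows [0->2,1->2,2=3] -> levels [5 5 7 5]
Step 7: flows [2->0,2->1,2->3] -> levels [6 6 4 6]
Step 8: flows [0->2,1->2,3->2] -> levels [5 5 7 5]
  -> period-2 cycle (repeats step 6); tank 2 never drops to <=3
Tank 2 never reaches <=3 within 15 steps

Answer: -1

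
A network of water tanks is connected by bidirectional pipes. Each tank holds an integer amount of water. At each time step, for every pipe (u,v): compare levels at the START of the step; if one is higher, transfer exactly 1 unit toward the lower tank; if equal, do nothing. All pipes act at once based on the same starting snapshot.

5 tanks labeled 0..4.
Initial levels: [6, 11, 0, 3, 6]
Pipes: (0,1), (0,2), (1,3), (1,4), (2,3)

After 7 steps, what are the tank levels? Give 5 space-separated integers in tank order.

Answer: 4 6 7 4 5

Derivation:
Step 1: flows [1->0,0->2,1->3,1->4,3->2] -> levels [6 8 2 3 7]
Step 2: flows [1->0,0->2,1->3,1->4,3->2] -> levels [6 5 4 3 8]
Step 3: flows [0->1,0->2,1->3,4->1,2->3] -> levels [4 6 4 5 7]
Step 4: flows [1->0,0=2,1->3,4->1,3->2] -> levels [5 5 5 5 6]
Step 5: flows [0=1,0=2,1=3,4->1,2=3] -> levels [5 6 5 5 5]
Step 6: flows [1->0,0=2,1->3,1->4,2=3] -> levels [6 3 5 6 6]
Step 7: flows [0->1,0->2,3->1,4->1,3->2] -> levels [4 6 7 4 5]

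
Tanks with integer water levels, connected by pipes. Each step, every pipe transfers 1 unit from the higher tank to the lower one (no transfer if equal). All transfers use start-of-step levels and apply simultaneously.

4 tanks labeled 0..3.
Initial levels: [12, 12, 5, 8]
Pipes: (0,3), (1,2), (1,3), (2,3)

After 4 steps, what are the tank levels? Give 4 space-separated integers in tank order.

Step 1: flows [0->3,1->2,1->3,3->2] -> levels [11 10 7 9]
Step 2: flows [0->3,1->2,1->3,3->2] -> levels [10 8 9 10]
Step 3: flows [0=3,2->1,3->1,3->2] -> levels [10 10 9 8]
Step 4: flows [0->3,1->2,1->3,2->3] -> levels [9 8 9 11]

Answer: 9 8 9 11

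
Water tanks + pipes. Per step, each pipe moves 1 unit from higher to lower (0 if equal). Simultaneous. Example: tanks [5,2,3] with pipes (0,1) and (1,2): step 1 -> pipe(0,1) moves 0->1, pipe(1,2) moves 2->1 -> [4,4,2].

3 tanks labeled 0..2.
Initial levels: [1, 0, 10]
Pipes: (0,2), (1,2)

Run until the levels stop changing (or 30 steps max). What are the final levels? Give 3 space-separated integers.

Step 1: flows [2->0,2->1] -> levels [2 1 8]
Step 2: flows [2->0,2->1] -> levels [3 2 6]
Step 3: flows [2->0,2->1] -> levels [4 3 4]
Step 4: flows [0=2,2->1] -> levels [4 4 3]
Step 5: flows [0->2,1->2] -> levels [3 3 5]
Step 6: flows [2->0,2->1] -> levels [4 4 3]
  -> period-2 cycle: step 6 state = step 4 state; never stabilizes
  -> state at step 30: (30-4) mod 2 = 0, same as step 4 -> [4 4 3]

Answer: 4 4 3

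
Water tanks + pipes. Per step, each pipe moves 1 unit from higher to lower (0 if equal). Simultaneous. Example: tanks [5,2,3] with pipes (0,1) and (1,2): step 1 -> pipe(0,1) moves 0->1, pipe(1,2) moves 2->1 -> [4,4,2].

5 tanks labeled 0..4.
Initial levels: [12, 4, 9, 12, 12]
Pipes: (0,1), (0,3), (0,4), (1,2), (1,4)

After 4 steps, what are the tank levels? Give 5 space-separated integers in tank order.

Step 1: flows [0->1,0=3,0=4,2->1,4->1] -> levels [11 7 8 12 11]
Step 2: flows [0->1,3->0,0=4,2->1,4->1] -> levels [11 10 7 11 10]
Step 3: flows [0->1,0=3,0->4,1->2,1=4] -> levels [9 10 8 11 11]
Step 4: flows [1->0,3->0,4->0,1->2,4->1] -> levels [12 9 9 10 9]

Answer: 12 9 9 10 9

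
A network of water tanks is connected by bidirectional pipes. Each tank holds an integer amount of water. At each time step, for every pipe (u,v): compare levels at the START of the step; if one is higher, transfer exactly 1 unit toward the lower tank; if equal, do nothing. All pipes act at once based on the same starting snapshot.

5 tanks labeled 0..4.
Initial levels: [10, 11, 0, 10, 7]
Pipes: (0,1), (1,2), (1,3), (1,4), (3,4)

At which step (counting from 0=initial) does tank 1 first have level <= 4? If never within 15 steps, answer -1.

Step 1: flows [1->0,1->2,1->3,1->4,3->4] -> levels [11 7 1 10 9]
Step 2: flows [0->1,1->2,3->1,4->1,3->4] -> levels [10 9 2 8 9]
Step 3: flows [0->1,1->2,1->3,1=4,4->3] -> levels [9 8 3 10 8]
Step 4: flows [0->1,1->2,3->1,1=4,3->4] -> levels [8 9 4 8 9]
Step 5: flows [1->0,1->2,1->3,1=4,4->3] -> levels [9 6 5 10 8]
Step 6: flows [0->1,1->2,3->1,4->1,3->4] -> levels [8 8 6 8 8]
Step 7: flows [0=1,1->2,1=3,1=4,3=4] -> levels [8 7 7 8 8]
Step 8: flows [0->1,1=2,3->1,4->1,3=4] -> levels [7 10 7 7 7]
Step 9: flows [1->0,1->2,1->3,1->4,3=4] -> levels [8 6 8 8 8]
Step 10: flows [0->1,2->1,3->1,4->1,3=4] -> levels [7 10 7 7 7]
  -> period-2 cycle (repeats step 8); tank 1 never drops to <=4
Tank 1 never reaches <=4 within 15 steps

Answer: -1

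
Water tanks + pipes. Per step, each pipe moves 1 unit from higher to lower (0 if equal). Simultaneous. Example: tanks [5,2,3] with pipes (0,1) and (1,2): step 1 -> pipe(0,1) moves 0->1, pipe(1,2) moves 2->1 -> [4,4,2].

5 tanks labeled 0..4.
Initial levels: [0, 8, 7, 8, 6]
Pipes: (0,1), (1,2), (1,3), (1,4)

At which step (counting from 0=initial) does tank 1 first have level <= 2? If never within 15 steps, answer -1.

Step 1: flows [1->0,1->2,1=3,1->4] -> levels [1 5 8 8 7]
Step 2: flows [1->0,2->1,3->1,4->1] -> levels [2 7 7 7 6]
Step 3: flows [1->0,1=2,1=3,1->4] -> levels [3 5 7 7 7]
Step 4: flows [1->0,2->1,3->1,4->1] -> levels [4 7 6 6 6]
Step 5: flows [1->0,1->2,1->3,1->4] -> levels [5 3 7 7 7]
Step 6: flows [0->1,2->1,3->1,4->1] -> levels [4 7 6 6 6]
  -> period-2 cycle (repeats step 4); tank 1 never drops to <=2
Tank 1 never reaches <=2 within 15 steps

Answer: -1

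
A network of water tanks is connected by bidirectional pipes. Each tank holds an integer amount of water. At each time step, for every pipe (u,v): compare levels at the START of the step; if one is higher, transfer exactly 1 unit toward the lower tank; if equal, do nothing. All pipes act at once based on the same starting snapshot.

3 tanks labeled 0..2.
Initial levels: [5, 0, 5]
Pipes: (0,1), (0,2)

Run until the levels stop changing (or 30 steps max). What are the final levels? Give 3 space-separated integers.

Step 1: flows [0->1,0=2] -> levels [4 1 5]
Step 2: flows [0->1,2->0] -> levels [4 2 4]
Step 3: flows [0->1,0=2] -> levels [3 3 4]
Step 4: flows [0=1,2->0] -> levels [4 3 3]
Step 5: flows [0->1,0->2] -> levels [2 4 4]
Step 6: flows [1->0,2->0] -> levels [4 3 3]
  -> period-2 cycle: step 6 state = step 4 state; never stabilizes
  -> state at step 30: (30-4) mod 2 = 0, same as step 4 -> [4 3 3]

Answer: 4 3 3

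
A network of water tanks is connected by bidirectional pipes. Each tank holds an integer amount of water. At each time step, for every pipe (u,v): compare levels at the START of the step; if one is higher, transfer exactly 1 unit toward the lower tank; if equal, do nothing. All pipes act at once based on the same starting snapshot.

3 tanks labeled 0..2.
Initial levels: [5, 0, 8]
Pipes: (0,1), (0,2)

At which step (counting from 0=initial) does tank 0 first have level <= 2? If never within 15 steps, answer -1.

Answer: -1

Derivation:
Step 1: flows [0->1,2->0] -> levels [5 1 7]
Step 2: flows [0->1,2->0] -> levels [5 2 6]
Step 3: flows [0->1,2->0] -> levels [5 3 5]
Step 4: flows [0->1,0=2] -> levels [4 4 5]
Step 5: flows [0=1,2->0] -> levels [5 4 4]
Step 6: flows [0->1,0->2] -> levels [3 5 5]
Step 7: flows [1->0,2->0] -> levels [5 4 4]
  -> period-2 cycle (repeats step 5); tank 0 never drops to <=2
Tank 0 never reaches <=2 within 15 steps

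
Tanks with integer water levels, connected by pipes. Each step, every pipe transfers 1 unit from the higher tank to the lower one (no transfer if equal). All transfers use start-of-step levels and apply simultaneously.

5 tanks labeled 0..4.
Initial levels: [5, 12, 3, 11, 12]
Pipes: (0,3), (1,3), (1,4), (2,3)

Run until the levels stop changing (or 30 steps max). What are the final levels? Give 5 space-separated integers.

Answer: 8 8 8 10 9

Derivation:
Step 1: flows [3->0,1->3,1=4,3->2] -> levels [6 11 4 10 12]
Step 2: flows [3->0,1->3,4->1,3->2] -> levels [7 11 5 9 11]
Step 3: flows [3->0,1->3,1=4,3->2] -> levels [8 10 6 8 11]
Step 4: flows [0=3,1->3,4->1,3->2] -> levels [8 10 7 8 10]
Step 5: flows [0=3,1->3,1=4,3->2] -> levels [8 9 8 8 10]
Step 6: flows [0=3,1->3,4->1,2=3] -> levels [8 9 8 9 9]
Step 7: flows [3->0,1=3,1=4,3->2] -> levels [9 9 9 7 9]
Step 8: flows [0->3,1->3,1=4,2->3] -> levels [8 8 8 10 9]
Step 9: flows [3->0,3->1,4->1,3->2] -> levels [9 10 9 7 8]
Step 10: flows [0->3,1->3,1->4,2->3] -> levels [8 8 8 10 9]
  -> period-2 cycle: step 10 state = step 8 state; never stabilizes
  -> state at step 30: (30-8) mod 2 = 0, same as step 8 -> [8 8 8 10 9]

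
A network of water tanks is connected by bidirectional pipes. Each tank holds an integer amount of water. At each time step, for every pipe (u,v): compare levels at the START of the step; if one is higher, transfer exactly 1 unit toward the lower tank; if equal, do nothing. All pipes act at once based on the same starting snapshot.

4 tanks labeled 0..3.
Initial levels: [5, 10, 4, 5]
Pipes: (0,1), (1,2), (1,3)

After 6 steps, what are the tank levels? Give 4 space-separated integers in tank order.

Answer: 7 4 6 7

Derivation:
Step 1: flows [1->0,1->2,1->3] -> levels [6 7 5 6]
Step 2: flows [1->0,1->2,1->3] -> levels [7 4 6 7]
Step 3: flows [0->1,2->1,3->1] -> levels [6 7 5 6]
  -> period-2 cycle: step 3 state = step 1 state
  -> state at step 6: (6-1) mod 2 = 1, same as step 2 -> [7 4 6 7]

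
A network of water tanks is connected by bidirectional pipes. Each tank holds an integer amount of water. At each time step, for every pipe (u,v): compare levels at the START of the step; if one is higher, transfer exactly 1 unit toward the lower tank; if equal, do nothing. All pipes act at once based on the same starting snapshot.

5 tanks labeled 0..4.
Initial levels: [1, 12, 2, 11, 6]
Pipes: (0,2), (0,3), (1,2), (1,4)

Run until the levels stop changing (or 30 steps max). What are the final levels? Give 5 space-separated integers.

Answer: 5 7 7 7 6

Derivation:
Step 1: flows [2->0,3->0,1->2,1->4] -> levels [3 10 2 10 7]
Step 2: flows [0->2,3->0,1->2,1->4] -> levels [3 8 4 9 8]
Step 3: flows [2->0,3->0,1->2,1=4] -> levels [5 7 4 8 8]
Step 4: flows [0->2,3->0,1->2,4->1] -> levels [5 7 6 7 7]
Step 5: flows [2->0,3->0,1->2,1=4] -> levels [7 6 6 6 7]
Step 6: flows [0->2,0->3,1=2,4->1] -> levels [5 7 7 7 6]
Step 7: flows [2->0,3->0,1=2,1->4] -> levels [7 6 6 6 7]
  -> period-2 cycle: step 7 state = step 5 state; never stabilizes
  -> state at step 30: (30-5) mod 2 = 1, same as step 6 -> [5 7 7 7 6]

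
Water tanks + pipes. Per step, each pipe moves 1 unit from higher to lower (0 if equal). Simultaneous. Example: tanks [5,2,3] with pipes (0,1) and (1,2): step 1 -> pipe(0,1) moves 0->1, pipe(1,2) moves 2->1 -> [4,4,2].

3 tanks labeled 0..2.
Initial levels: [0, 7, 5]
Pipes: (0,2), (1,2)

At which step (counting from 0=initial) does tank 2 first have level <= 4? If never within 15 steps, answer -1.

Answer: 3

Derivation:
Step 1: flows [2->0,1->2] -> levels [1 6 5]
Step 2: flows [2->0,1->2] -> levels [2 5 5]
Step 3: flows [2->0,1=2] -> levels [3 5 4]
Tank 2 first reaches <=4 at step 3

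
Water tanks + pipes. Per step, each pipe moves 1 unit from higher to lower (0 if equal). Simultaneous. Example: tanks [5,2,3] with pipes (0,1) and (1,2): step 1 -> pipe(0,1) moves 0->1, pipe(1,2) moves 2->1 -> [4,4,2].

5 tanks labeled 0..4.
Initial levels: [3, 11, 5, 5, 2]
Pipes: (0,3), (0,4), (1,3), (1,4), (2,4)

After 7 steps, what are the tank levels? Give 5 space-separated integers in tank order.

Answer: 4 5 4 6 7

Derivation:
Step 1: flows [3->0,0->4,1->3,1->4,2->4] -> levels [3 9 4 5 5]
Step 2: flows [3->0,4->0,1->3,1->4,4->2] -> levels [5 7 5 5 4]
Step 3: flows [0=3,0->4,1->3,1->4,2->4] -> levels [4 5 4 6 7]
Step 4: flows [3->0,4->0,3->1,4->1,4->2] -> levels [6 7 5 4 4]
Step 5: flows [0->3,0->4,1->3,1->4,2->4] -> levels [4 5 4 6 7]
  -> period-2 cycle: step 5 state = step 3 state
  -> state at step 7: (7-3) mod 2 = 0, same as step 3 -> [4 5 4 6 7]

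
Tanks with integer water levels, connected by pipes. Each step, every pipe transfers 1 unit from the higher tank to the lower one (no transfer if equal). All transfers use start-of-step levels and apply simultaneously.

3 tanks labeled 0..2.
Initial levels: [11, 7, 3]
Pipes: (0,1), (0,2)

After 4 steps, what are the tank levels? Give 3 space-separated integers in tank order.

Step 1: flows [0->1,0->2] -> levels [9 8 4]
Step 2: flows [0->1,0->2] -> levels [7 9 5]
Step 3: flows [1->0,0->2] -> levels [7 8 6]
Step 4: flows [1->0,0->2] -> levels [7 7 7]

Answer: 7 7 7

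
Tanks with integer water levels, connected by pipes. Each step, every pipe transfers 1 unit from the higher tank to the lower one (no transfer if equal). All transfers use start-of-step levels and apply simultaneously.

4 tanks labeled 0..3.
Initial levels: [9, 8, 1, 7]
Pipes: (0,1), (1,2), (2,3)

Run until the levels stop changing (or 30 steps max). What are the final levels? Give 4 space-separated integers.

Answer: 7 5 7 6

Derivation:
Step 1: flows [0->1,1->2,3->2] -> levels [8 8 3 6]
Step 2: flows [0=1,1->2,3->2] -> levels [8 7 5 5]
Step 3: flows [0->1,1->2,2=3] -> levels [7 7 6 5]
Step 4: flows [0=1,1->2,2->3] -> levels [7 6 6 6]
Step 5: flows [0->1,1=2,2=3] -> levels [6 7 6 6]
Step 6: flows [1->0,1->2,2=3] -> levels [7 5 7 6]
Step 7: flows [0->1,2->1,2->3] -> levels [6 7 5 7]
Step 8: flows [1->0,1->2,3->2] -> levels [7 5 7 6]
  -> period-2 cycle: step 8 state = step 6 state; never stabilizes
  -> state at step 30: (30-6) mod 2 = 0, same as step 6 -> [7 5 7 6]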